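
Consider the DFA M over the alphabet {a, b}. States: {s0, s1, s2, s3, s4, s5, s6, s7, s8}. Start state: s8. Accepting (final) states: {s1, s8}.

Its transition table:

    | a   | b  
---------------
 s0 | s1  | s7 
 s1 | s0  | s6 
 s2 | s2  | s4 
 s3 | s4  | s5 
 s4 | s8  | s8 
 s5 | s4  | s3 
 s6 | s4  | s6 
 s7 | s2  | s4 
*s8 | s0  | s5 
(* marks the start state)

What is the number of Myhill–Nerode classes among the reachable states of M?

P0 = {s1,s8} | {s0,s2,s3,s4,s5,s6,s7}.
On input a, block {s0,s2,s3,s4,s5,s6,s7} splits into {s2,s3,s5,s6,s7} and {s0,s4}.
On input a, block {s2,s3,s5,s6,s7} splits into {s3,s5,s6} and {s2,s7}.
Split {s0,s4} by δ(·,b) → {s0} and {s4}.
Stable partition: {s1,s8} | {s3,s5,s6} | {s0} | {s2,s7} | {s4} — 5 equivalence classes.

5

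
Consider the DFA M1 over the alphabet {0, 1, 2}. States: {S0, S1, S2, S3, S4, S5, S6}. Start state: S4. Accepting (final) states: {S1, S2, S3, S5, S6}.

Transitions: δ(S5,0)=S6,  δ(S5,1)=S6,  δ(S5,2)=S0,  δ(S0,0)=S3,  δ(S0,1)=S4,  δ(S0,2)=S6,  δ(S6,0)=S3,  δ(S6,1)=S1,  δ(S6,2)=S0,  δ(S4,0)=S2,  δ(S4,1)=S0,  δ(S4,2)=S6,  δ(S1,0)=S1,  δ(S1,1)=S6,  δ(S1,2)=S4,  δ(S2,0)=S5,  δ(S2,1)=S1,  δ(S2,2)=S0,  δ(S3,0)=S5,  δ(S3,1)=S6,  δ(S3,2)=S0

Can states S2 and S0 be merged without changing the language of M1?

No

All states are reachable from the start state.
P0 = {S1,S2,S3,S5,S6} | {S0,S4}.
Stable partition: {S1,S2,S3,S5,S6} | {S0,S4} — 2 equivalence classes.
S2 and S0 end up in different blocks, so they are distinguishable. For instance, the string 'ε' is accepted from only S2.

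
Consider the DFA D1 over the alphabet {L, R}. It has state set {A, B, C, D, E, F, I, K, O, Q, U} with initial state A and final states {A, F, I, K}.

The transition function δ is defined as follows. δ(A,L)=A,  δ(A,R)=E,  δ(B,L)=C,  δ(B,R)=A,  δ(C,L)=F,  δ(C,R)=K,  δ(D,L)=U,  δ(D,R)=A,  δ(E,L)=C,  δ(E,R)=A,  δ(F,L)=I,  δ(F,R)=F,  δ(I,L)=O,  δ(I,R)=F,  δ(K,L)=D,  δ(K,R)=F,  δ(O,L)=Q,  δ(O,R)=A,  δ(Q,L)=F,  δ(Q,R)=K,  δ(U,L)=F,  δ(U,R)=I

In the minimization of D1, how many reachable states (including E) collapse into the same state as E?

3

First remove the unreachable states {B}; 10 states remain.
P0 = {A,F,I,K} | {C,D,E,O,Q,U}.
On input L, block {A,F,I,K} splits into {I,K} and {A,F}.
Refine {C,D,E,O,Q,U} on symbol L: members go to different blocks, giving {C,Q,U} and {D,E,O}.
Split {A,F} by δ(·,L) → {A} and {F}.
The partition is now stable with 5 blocks: {I,K} | {C,Q,U} | {A} | {D,E,O} | {F}.
The equivalence class containing E is {D,E,O}, of size 3.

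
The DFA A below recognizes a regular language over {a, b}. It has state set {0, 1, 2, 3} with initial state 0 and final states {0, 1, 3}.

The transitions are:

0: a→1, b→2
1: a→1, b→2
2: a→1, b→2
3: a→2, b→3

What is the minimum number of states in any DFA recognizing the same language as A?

States {3} cannot be reached from the start state, so discard them.
Initial partition by acceptance: {0,1} | {2}.
No further refinement is possible. Final partition (2 blocks): {0,1} | {2}.

2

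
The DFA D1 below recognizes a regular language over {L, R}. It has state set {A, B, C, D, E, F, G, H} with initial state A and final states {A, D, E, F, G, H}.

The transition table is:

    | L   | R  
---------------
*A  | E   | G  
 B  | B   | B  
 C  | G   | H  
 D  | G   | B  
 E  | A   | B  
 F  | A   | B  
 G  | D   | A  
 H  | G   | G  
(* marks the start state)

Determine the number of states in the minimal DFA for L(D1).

3

States {C,F,H} cannot be reached from the start state, so discard them.
Initial partition by acceptance: {A,D,E,G} | {B}.
Split {A,D,E,G} by δ(·,R) → {A,G} and {D,E}.
No further refinement is possible. Final partition (3 blocks): {A,G} | {B} | {D,E}.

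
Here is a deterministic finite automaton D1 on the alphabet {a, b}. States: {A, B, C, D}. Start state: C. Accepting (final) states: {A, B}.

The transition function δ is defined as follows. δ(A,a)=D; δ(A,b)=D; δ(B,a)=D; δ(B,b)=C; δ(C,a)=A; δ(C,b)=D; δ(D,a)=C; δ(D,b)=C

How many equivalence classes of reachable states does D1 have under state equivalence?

3

States {B} cannot be reached from the start state, so discard them.
Initial partition by acceptance: {A} | {C,D}.
On input a, block {C,D} splits into {C} and {D}.
The partition is now stable with 3 blocks: {A} | {C} | {D}.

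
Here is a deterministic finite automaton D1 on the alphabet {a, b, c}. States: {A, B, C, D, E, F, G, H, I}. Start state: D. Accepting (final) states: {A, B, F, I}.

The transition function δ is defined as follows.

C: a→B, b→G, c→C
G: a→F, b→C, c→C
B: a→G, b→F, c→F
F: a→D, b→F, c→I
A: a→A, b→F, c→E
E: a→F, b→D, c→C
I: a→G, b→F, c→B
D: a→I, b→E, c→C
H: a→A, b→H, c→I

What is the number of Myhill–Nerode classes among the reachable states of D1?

First remove the unreachable states {A,H}; 7 states remain.
Initial partition by acceptance: {B,F,I} | {C,D,E,G}.
The partition is now stable with 2 blocks: {B,F,I} | {C,D,E,G}.

2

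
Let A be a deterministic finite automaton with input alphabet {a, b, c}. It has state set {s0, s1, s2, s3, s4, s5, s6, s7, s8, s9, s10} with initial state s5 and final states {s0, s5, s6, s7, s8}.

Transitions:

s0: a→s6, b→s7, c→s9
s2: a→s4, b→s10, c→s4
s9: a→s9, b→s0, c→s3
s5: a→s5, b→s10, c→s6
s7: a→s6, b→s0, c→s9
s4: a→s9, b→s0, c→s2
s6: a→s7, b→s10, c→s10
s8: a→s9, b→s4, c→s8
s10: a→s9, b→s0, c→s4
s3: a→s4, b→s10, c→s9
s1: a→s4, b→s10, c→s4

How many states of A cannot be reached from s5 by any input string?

BFS from s5 reaches {s0, s2, s3, s4, s5, s6, s7, s9, s10}; the 2 state(s) s1, s8 are never visited.

2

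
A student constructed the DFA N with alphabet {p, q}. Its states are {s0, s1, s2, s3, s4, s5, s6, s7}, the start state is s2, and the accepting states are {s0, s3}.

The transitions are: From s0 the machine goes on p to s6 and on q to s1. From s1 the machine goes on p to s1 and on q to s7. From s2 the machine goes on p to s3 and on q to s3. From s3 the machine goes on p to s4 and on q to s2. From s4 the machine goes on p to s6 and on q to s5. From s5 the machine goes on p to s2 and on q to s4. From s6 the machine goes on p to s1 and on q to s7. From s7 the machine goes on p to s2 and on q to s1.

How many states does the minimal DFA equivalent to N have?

4

First remove the unreachable states {s0}; 7 states remain.
Initial partition by acceptance: {s3} | {s1,s2,s4,s5,s6,s7}.
On input p, block {s1,s2,s4,s5,s6,s7} splits into {s1,s4,s5,s6,s7} and {s2}.
Refine {s1,s4,s5,s6,s7} on symbol p: members go to different blocks, giving {s1,s4,s6} and {s5,s7}.
The partition is now stable with 4 blocks: {s3} | {s1,s4,s6} | {s2} | {s5,s7}.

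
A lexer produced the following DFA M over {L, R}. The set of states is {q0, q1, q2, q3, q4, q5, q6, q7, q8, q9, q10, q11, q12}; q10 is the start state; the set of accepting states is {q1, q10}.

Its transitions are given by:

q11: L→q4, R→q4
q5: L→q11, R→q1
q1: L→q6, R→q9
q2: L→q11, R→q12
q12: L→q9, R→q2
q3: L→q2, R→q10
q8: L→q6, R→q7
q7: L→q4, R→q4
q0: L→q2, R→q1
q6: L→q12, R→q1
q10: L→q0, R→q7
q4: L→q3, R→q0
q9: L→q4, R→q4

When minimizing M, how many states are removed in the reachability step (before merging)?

2

Starting at q10 and following transitions, the reachable set is {q0, q1, q2, q3, q4, q6, q7, q9, q10, q11, q12}. That leaves q5, q8 unreachable — 2 in total.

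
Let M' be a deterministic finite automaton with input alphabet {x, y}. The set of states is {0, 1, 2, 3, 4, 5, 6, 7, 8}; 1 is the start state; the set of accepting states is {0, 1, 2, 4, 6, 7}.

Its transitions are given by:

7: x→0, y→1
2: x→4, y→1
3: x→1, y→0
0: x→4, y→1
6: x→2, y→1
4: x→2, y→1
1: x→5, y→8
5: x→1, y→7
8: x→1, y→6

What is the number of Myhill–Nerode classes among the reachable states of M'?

3

First remove the unreachable states {3}; 8 states remain.
Start with accepting vs non-accepting: {0,1,2,4,6,7} | {5,8}.
Refine {0,1,2,4,6,7} on symbol x: members go to different blocks, giving {0,2,4,6,7} and {1}.
Stable partition: {0,2,4,6,7} | {5,8} | {1} — 3 equivalence classes.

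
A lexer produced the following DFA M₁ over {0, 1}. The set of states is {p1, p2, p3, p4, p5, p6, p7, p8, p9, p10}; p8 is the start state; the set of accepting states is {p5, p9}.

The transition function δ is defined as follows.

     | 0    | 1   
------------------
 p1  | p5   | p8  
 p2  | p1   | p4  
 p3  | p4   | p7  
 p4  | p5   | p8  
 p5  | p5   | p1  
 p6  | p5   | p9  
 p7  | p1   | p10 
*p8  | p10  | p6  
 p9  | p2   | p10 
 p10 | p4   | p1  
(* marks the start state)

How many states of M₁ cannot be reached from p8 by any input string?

2

BFS from p8 reaches {p1, p2, p4, p5, p6, p8, p9, p10}; the 2 state(s) p3, p7 are never visited.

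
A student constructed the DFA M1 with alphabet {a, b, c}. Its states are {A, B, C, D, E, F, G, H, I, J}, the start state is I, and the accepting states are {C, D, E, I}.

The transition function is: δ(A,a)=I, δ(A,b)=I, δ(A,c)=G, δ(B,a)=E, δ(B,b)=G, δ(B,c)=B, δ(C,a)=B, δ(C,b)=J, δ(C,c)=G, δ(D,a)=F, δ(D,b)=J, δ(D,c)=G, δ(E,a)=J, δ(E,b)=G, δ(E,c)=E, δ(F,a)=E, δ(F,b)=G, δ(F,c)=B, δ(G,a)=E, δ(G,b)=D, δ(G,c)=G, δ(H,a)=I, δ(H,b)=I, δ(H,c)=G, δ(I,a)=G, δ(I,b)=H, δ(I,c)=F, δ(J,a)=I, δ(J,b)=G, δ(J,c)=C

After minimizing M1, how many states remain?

Reachable states from the start: {B,C,D,E,F,G,H,I,J}. Unreachable: {A} — drop them.
Start with accepting vs non-accepting: {C,D,E,I} | {B,F,G,H,J}.
On input c, block {C,D,E,I} splits into {C,D,I} and {E}.
On input a, block {B,F,G,H,J} splits into {B,F,G} and {H,J}.
Split {B,F,G} by δ(·,b) → {B,F} and {G}.
Refine {C,D,I} on symbol a: members go to different blocks, giving {C,D} and {I}.
Split {H,J} by δ(·,b) → {H} and {J}.
The partition is now stable with 7 blocks: {C,D} | {B,F} | {E} | {H} | {G} | {I} | {J}.

7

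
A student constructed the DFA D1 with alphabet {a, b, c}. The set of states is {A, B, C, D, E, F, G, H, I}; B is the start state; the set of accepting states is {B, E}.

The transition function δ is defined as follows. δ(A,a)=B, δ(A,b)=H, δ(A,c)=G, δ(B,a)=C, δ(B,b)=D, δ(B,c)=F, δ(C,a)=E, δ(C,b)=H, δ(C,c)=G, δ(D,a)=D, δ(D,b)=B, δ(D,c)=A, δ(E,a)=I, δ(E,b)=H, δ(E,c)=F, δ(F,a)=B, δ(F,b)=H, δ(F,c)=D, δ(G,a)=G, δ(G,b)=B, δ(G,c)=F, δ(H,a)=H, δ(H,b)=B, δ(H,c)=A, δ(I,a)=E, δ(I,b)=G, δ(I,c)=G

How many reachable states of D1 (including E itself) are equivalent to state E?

All states are reachable from the start state.
Initial partition by acceptance: {B,E} | {A,C,D,F,G,H,I}.
Refine {A,C,D,F,G,H,I} on symbol a: members go to different blocks, giving {A,C,F,I} and {D,G,H}.
The partition is now stable with 3 blocks: {B,E} | {A,C,F,I} | {D,G,H}.
State E belongs to the block {B,E}, which has 2 states.

2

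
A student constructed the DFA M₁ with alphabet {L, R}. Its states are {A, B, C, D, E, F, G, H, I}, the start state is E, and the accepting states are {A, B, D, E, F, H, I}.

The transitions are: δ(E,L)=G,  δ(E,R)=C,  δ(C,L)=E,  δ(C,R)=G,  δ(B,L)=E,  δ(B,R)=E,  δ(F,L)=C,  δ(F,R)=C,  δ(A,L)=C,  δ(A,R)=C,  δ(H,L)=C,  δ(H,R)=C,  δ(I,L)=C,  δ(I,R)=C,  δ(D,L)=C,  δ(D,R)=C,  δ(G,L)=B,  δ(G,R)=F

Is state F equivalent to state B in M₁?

No

First remove the unreachable states {A,D,H,I}; 5 states remain.
Initial partition by acceptance: {B,E,F} | {C,G}.
Split {B,E,F} by δ(·,L) → {E,F} and {B}.
On input L, block {C,G} splits into {C} and {G}.
Refine {E,F} on symbol L: members go to different blocks, giving {E} and {F}.
Stable partition: {E} | {C} | {B} | {G} | {F} — 5 equivalence classes.
F and B end up in different blocks, so they are distinguishable. For instance, the string 'L' is accepted from only B.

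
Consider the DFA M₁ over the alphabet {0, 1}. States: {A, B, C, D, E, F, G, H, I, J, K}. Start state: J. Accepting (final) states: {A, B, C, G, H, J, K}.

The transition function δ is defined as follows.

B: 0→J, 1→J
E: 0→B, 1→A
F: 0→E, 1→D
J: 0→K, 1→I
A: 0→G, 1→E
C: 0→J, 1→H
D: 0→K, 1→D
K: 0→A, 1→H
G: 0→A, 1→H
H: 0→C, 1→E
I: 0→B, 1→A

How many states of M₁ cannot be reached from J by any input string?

2

Starting at J and following transitions, the reachable set is {A, B, C, E, G, H, I, J, K}. That leaves D, F unreachable — 2 in total.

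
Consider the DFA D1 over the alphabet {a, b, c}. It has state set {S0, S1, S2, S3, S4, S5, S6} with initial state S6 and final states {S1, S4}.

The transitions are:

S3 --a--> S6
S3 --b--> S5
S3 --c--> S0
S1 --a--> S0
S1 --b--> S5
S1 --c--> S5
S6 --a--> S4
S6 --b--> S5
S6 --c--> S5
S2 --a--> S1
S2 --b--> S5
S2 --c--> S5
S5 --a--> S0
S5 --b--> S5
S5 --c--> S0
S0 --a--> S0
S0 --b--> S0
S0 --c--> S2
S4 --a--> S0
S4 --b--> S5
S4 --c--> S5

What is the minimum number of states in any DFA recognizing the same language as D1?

States {S3} cannot be reached from the start state, so discard them.
P0 = {S1,S4} | {S0,S2,S5,S6}.
Split {S0,S2,S5,S6} by δ(·,a) → {S0,S5} and {S2,S6}.
Refine {S0,S5} on symbol c: members go to different blocks, giving {S0} and {S5}.
Stable partition: {S1,S4} | {S0} | {S2,S6} | {S5} — 4 equivalence classes.

4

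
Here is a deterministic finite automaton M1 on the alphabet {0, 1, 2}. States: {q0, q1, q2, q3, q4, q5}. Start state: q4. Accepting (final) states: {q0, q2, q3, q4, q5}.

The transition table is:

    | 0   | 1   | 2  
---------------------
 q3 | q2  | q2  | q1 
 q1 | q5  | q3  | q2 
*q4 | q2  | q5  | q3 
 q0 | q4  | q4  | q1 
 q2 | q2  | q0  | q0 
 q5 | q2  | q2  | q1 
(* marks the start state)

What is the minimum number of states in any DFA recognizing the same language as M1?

3

All states are reachable from the start state.
P0 = {q0,q2,q3,q4,q5} | {q1}.
On input 2, block {q0,q2,q3,q4,q5} splits into {q0,q3,q5} and {q2,q4}.
The partition is now stable with 3 blocks: {q0,q3,q5} | {q1} | {q2,q4}.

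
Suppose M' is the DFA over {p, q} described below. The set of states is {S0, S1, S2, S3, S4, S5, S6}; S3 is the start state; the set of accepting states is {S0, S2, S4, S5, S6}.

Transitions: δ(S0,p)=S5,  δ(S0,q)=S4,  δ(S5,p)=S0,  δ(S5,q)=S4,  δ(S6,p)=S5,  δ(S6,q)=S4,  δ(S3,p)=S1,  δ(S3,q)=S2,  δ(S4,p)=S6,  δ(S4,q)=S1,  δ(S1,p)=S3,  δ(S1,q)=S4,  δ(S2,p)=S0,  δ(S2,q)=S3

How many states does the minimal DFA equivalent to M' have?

3

P0 = {S0,S2,S4,S5,S6} | {S1,S3}.
On input q, block {S0,S2,S4,S5,S6} splits into {S0,S5,S6} and {S2,S4}.
Stable partition: {S0,S5,S6} | {S1,S3} | {S2,S4} — 3 equivalence classes.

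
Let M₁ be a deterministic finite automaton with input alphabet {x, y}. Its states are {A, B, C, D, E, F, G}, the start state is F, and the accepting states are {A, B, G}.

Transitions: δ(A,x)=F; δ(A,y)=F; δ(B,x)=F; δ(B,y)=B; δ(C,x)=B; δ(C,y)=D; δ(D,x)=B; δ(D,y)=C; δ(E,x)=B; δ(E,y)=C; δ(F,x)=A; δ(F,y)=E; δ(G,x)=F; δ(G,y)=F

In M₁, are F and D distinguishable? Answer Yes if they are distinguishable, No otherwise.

Reachable states from the start: {A,B,C,D,E,F}. Unreachable: {G} — drop them.
Start with accepting vs non-accepting: {A,B} | {C,D,E,F}.
On input y, block {A,B} splits into {A} and {B}.
Refine {C,D,E,F} on symbol x: members go to different blocks, giving {C,D,E} and {F}.
The partition is now stable with 4 blocks: {A} | {C,D,E} | {B} | {F}.
F and D end up in different blocks, so they are distinguishable. For instance, the string 'xy' is accepted from only D.

Yes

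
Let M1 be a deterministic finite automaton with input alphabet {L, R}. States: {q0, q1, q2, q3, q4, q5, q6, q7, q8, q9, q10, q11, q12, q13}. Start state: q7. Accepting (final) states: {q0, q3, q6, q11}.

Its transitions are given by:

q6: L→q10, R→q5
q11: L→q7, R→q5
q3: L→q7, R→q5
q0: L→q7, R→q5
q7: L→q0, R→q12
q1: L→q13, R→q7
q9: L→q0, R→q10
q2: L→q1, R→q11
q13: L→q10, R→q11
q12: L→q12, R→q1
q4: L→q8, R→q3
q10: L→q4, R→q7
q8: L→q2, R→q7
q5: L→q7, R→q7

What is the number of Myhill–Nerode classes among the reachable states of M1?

6

Reachable states from the start: {q0,q1,q2,q3,q4,q5,q7,q8,q10,q11,q12,q13}. Unreachable: {q6,q9} — drop them.
Start with accepting vs non-accepting: {q0,q3,q11} | {q1,q2,q4,q5,q7,q8,q10,q12,q13}.
On input L, block {q1,q2,q4,q5,q7,q8,q10,q12,q13} splits into {q1,q2,q4,q5,q8,q10,q12,q13} and {q7}.
Refine {q1,q2,q4,q5,q8,q10,q12,q13} on symbol L: members go to different blocks, giving {q1,q2,q4,q8,q10,q12,q13} and {q5}.
Split {q1,q2,q4,q8,q10,q12,q13} by δ(·,R) → {q1,q8,q10} and {q2,q4,q13} and {q12}.
Stable partition: {q0,q3,q11} | {q1,q8,q10} | {q7} | {q5} | {q2,q4,q13} | {q12} — 6 equivalence classes.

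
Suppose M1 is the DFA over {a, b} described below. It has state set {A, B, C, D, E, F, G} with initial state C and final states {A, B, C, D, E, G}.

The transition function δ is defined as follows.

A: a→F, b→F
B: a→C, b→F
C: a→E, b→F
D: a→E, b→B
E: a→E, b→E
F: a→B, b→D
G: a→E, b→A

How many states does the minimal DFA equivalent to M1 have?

5

Reachable states from the start: {B,C,D,E,F}. Unreachable: {A,G} — drop them.
Start with accepting vs non-accepting: {B,C,D,E} | {F}.
On input b, block {B,C,D,E} splits into {B,C} and {D,E}.
On input a, block {B,C} splits into {B} and {C}.
On input b, block {D,E} splits into {D} and {E}.
The partition is now stable with 5 blocks: {B} | {F} | {D} | {C} | {E}.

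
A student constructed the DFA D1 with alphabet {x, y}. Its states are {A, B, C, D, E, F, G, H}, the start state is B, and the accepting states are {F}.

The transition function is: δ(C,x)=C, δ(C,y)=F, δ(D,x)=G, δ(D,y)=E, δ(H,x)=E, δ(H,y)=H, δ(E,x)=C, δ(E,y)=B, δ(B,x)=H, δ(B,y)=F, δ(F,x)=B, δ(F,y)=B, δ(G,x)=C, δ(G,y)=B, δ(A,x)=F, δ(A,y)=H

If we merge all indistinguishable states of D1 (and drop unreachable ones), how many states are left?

5

States {A,D,G} cannot be reached from the start state, so discard them.
P0 = {F} | {B,C,E,H}.
Split {B,C,E,H} by δ(·,y) → {B,C} and {E,H}.
On input x, block {B,C} splits into {B} and {C}.
Refine {E,H} on symbol x: members go to different blocks, giving {E} and {H}.
Stable partition: {F} | {B} | {E} | {C} | {H} — 5 equivalence classes.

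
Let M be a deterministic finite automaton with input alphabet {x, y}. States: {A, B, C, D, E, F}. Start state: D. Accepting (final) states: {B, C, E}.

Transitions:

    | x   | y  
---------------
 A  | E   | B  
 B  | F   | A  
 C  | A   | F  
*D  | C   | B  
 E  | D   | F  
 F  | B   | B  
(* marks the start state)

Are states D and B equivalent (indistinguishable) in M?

All states are reachable from the start state.
Initial partition by acceptance: {B,C,E} | {A,D,F}.
No further refinement is possible. Final partition (2 blocks): {B,C,E} | {A,D,F}.
D and B end up in different blocks, so they are distinguishable. For instance, the string 'ε' is accepted from only B.

No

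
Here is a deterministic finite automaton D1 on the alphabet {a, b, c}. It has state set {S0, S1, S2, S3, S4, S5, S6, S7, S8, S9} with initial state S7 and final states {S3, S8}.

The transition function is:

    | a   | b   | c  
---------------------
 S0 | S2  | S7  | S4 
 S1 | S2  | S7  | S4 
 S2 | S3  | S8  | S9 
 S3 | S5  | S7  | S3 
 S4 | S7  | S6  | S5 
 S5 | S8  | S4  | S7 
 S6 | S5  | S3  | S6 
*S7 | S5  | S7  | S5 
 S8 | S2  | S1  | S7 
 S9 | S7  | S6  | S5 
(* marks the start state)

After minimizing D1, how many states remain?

8

Reachable states from the start: {S1,S2,S3,S4,S5,S6,S7,S8,S9}. Unreachable: {S0} — drop them.
Start with accepting vs non-accepting: {S3,S8} | {S1,S2,S4,S5,S6,S7,S9}.
Split {S3,S8} by δ(·,c) → {S3} and {S8}.
On input a, block {S1,S2,S4,S5,S6,S7,S9} splits into {S1,S4,S6,S7,S9} and {S2} and {S5}.
Refine {S1,S4,S6,S7,S9} on symbol a: members go to different blocks, giving {S4,S9} and {S6,S7} and {S1}.
Refine {S6,S7} on symbol b: members go to different blocks, giving {S6} and {S7}.
No further refinement is possible. Final partition (8 blocks): {S3} | {S4,S9} | {S8} | {S2} | {S5} | {S6} | {S1} | {S7}.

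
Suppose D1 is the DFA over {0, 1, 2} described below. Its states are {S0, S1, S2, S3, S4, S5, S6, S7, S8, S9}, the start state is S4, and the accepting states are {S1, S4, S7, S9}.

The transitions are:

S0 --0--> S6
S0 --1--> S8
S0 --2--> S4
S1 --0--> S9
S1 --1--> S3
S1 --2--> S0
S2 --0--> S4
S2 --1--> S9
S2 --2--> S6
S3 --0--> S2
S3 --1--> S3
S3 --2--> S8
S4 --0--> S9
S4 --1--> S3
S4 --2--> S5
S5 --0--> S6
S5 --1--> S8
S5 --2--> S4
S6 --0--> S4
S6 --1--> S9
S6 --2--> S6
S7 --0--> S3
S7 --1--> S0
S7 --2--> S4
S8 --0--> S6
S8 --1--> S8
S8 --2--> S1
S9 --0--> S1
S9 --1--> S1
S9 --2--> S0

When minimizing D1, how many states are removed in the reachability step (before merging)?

Starting at S4 and following transitions, the reachable set is {S0, S1, S2, S3, S4, S5, S6, S8, S9}. That leaves S7 unreachable — 1 in total.

1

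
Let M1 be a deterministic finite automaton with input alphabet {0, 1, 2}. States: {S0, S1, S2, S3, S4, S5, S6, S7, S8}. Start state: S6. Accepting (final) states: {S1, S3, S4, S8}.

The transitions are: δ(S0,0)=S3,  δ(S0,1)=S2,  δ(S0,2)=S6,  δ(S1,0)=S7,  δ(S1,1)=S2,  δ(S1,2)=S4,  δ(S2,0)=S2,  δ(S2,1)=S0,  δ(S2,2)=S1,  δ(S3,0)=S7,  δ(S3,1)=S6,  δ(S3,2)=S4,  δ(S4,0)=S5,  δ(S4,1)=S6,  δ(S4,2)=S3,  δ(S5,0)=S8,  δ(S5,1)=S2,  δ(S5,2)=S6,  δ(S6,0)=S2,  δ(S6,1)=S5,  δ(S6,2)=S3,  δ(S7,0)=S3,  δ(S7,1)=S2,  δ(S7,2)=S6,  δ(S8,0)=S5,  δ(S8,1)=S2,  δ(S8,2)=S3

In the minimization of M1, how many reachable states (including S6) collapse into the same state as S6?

2

Start with accepting vs non-accepting: {S1,S3,S4,S8} | {S0,S2,S5,S6,S7}.
On input 0, block {S0,S2,S5,S6,S7} splits into {S0,S5,S7} and {S2,S6}.
The partition is now stable with 3 blocks: {S1,S3,S4,S8} | {S0,S5,S7} | {S2,S6}.
State S6 belongs to the block {S2,S6}, which has 2 states.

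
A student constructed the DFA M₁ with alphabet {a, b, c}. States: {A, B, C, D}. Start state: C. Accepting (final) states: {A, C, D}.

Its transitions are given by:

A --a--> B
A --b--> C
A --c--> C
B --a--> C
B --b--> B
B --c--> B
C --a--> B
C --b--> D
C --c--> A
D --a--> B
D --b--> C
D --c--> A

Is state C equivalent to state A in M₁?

Yes

Every state is reachable, so we keep all 4.
Initial partition by acceptance: {A,C,D} | {B}.
Stable partition: {A,C,D} | {B} — 2 equivalence classes.
C and A lie in the same block of the stable partition, so they are equivalent — no string distinguishes them.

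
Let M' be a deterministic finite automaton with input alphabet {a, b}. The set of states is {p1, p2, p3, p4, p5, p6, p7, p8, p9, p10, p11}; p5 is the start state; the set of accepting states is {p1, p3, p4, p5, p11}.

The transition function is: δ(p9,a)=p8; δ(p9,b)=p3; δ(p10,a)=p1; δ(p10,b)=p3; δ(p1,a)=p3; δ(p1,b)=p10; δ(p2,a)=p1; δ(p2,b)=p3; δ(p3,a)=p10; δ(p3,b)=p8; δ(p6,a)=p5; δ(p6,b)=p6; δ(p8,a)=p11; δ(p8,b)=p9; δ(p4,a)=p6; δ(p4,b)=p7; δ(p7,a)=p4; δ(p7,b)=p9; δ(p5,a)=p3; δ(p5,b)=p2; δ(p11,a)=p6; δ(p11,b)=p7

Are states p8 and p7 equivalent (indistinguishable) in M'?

Yes

Every state is reachable, so we keep all 11.
Start with accepting vs non-accepting: {p1,p3,p4,p5,p11} | {p2,p6,p7,p8,p9,p10}.
On input a, block {p1,p3,p4,p5,p11} splits into {p3,p4,p11} and {p1,p5}.
Refine {p2,p6,p7,p8,p9,p10} on symbol a: members go to different blocks, giving {p2,p6,p10} and {p7,p8} and {p9}.
Refine {p2,p6,p10} on symbol b: members go to different blocks, giving {p2,p10} and {p6}.
Split {p3,p4,p11} by δ(·,a) → {p4,p11} and {p3}.
Stable partition: {p4,p11} | {p2,p10} | {p1,p5} | {p7,p8} | {p9} | {p6} | {p3} — 7 equivalence classes.
p8 and p7 lie in the same block of the stable partition, so they are equivalent — no string distinguishes them.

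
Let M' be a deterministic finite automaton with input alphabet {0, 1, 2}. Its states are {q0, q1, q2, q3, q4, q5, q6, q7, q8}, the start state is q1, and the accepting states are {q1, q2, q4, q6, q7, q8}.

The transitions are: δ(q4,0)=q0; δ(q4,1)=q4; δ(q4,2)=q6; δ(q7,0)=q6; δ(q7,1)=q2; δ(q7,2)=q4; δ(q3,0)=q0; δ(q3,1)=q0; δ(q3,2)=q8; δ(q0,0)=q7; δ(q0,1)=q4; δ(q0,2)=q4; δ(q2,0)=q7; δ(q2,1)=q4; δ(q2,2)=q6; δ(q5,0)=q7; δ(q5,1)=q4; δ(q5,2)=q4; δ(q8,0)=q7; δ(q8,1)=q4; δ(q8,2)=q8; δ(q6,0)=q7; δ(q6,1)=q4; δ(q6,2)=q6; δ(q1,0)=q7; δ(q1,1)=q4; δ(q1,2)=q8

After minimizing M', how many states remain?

States {q3,q5} cannot be reached from the start state, so discard them.
Start with accepting vs non-accepting: {q1,q2,q4,q6,q7,q8} | {q0}.
On input 0, block {q1,q2,q4,q6,q7,q8} splits into {q1,q2,q6,q7,q8} and {q4}.
Split {q1,q2,q6,q7,q8} by δ(·,1) → {q1,q2,q6,q8} and {q7}.
No further refinement is possible. Final partition (4 blocks): {q1,q2,q6,q8} | {q0} | {q4} | {q7}.

4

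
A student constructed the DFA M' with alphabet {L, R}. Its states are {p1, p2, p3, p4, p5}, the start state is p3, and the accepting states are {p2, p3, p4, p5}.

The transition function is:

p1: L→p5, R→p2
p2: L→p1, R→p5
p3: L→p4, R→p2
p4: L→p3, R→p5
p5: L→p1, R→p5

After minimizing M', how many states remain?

All states are reachable from the start state.
P0 = {p2,p3,p4,p5} | {p1}.
Split {p2,p3,p4,p5} by δ(·,L) → {p2,p5} and {p3,p4}.
The partition is now stable with 3 blocks: {p2,p5} | {p1} | {p3,p4}.

3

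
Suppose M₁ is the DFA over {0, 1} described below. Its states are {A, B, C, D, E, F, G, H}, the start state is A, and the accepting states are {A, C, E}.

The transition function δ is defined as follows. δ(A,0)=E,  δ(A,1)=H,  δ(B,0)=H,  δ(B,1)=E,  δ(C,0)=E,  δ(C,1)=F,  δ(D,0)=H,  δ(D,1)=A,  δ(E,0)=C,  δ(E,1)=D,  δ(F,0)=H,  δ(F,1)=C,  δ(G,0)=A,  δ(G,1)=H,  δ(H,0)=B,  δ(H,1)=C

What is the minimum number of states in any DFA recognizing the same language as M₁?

States {G} cannot be reached from the start state, so discard them.
Start with accepting vs non-accepting: {A,C,E} | {B,D,F,H}.
The partition is now stable with 2 blocks: {A,C,E} | {B,D,F,H}.

2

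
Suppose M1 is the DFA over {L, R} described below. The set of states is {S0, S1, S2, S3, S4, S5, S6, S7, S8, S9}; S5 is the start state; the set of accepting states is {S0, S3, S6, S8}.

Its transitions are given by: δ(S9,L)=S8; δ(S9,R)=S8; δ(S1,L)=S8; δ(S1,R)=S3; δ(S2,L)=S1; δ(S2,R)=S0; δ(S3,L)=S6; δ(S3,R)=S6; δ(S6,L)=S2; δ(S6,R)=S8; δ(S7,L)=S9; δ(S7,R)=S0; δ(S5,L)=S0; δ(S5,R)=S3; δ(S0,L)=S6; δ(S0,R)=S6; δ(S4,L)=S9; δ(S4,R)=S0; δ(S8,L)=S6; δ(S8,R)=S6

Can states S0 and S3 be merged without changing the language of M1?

Yes

States {S4,S7,S9} cannot be reached from the start state, so discard them.
Initial partition by acceptance: {S0,S3,S6,S8} | {S1,S2,S5}.
Refine {S0,S3,S6,S8} on symbol L: members go to different blocks, giving {S0,S3,S8} and {S6}.
On input L, block {S1,S2,S5} splits into {S1,S5} and {S2}.
Stable partition: {S0,S3,S8} | {S1,S5} | {S6} | {S2} — 4 equivalence classes.
S0 and S3 lie in the same block of the stable partition, so they are equivalent — no string distinguishes them.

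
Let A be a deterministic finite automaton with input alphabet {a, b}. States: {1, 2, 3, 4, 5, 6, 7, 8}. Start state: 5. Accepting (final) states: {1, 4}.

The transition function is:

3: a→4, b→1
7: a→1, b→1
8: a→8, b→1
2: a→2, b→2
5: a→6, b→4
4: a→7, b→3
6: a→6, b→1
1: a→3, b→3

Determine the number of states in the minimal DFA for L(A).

3

First remove the unreachable states {2,8}; 6 states remain.
Initial partition by acceptance: {1,4} | {3,5,6,7}.
Refine {3,5,6,7} on symbol a: members go to different blocks, giving {3,7} and {5,6}.
The partition is now stable with 3 blocks: {1,4} | {3,7} | {5,6}.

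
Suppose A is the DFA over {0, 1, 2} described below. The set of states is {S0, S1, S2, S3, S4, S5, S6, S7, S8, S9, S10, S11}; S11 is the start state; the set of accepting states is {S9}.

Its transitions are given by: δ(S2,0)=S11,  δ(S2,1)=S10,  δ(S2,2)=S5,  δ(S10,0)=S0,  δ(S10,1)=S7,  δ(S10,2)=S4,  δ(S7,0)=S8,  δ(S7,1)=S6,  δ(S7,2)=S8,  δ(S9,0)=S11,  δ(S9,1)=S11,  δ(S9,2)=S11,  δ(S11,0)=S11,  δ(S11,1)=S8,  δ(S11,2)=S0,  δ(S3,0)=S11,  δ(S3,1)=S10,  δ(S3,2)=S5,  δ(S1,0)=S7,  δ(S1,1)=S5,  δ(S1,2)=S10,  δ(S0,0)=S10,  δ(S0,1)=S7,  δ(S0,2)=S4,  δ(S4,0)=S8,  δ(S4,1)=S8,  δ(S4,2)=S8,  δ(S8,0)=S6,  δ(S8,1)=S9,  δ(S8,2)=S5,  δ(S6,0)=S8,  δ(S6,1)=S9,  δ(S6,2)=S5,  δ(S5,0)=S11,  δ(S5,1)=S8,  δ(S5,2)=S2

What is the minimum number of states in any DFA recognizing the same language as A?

Reachable states from the start: {S0,S2,S4,S5,S6,S7,S8,S9,S10,S11}. Unreachable: {S1,S3} — drop them.
Initial partition by acceptance: {S9} | {S0,S2,S4,S5,S6,S7,S8,S10,S11}.
On input 1, block {S0,S2,S4,S5,S6,S7,S8,S10,S11} splits into {S0,S2,S4,S5,S7,S10,S11} and {S6,S8}.
Refine {S0,S2,S4,S5,S7,S10,S11} on symbol 0: members go to different blocks, giving {S0,S2,S5,S10,S11} and {S4,S7}.
On input 1, block {S0,S2,S5,S10,S11} splits into {S0,S10} and {S5,S11} and {S2}.
Split {S5,S11} by δ(·,2) → {S5} and {S11}.
No further refinement is possible. Final partition (7 blocks): {S9} | {S0,S10} | {S6,S8} | {S4,S7} | {S5} | {S2} | {S11}.

7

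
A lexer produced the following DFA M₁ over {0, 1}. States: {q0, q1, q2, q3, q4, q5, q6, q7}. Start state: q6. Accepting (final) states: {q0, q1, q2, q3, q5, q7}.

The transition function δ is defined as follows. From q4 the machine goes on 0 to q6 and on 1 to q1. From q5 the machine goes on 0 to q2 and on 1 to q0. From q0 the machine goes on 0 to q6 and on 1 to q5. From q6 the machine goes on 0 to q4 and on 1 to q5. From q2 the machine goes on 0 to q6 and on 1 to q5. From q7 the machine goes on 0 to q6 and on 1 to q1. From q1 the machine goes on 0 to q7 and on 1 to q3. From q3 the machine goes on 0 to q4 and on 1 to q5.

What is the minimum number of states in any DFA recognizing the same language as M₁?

Start with accepting vs non-accepting: {q0,q1,q2,q3,q5,q7} | {q4,q6}.
Split {q0,q1,q2,q3,q5,q7} by δ(·,0) → {q0,q2,q3,q7} and {q1,q5}.
No further refinement is possible. Final partition (3 blocks): {q0,q2,q3,q7} | {q4,q6} | {q1,q5}.

3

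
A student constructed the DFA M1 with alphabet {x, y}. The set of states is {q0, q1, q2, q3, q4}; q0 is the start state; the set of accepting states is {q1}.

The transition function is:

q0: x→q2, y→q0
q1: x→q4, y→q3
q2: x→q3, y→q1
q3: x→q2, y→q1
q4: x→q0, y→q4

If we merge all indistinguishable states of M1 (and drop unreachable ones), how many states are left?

4

Every state is reachable, so we keep all 5.
Start with accepting vs non-accepting: {q1} | {q0,q2,q3,q4}.
Refine {q0,q2,q3,q4} on symbol y: members go to different blocks, giving {q0,q4} and {q2,q3}.
On input x, block {q0,q4} splits into {q0} and {q4}.
Stable partition: {q1} | {q0} | {q2,q3} | {q4} — 4 equivalence classes.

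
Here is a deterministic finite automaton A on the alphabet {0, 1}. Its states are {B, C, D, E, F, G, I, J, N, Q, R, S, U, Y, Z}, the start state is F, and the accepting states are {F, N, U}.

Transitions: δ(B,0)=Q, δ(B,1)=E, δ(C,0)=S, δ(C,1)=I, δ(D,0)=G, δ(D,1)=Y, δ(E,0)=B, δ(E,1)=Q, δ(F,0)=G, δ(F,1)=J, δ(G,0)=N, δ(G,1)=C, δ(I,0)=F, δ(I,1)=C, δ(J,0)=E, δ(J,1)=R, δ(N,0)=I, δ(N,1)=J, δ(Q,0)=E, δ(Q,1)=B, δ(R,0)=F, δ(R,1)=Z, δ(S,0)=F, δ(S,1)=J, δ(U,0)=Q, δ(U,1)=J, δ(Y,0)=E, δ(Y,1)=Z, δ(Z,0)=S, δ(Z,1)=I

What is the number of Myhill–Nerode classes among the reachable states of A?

First remove the unreachable states {D,U,Y}; 12 states remain.
Initial partition by acceptance: {F,N} | {B,C,E,G,I,J,Q,R,S,Z}.
Split {B,C,E,G,I,J,Q,R,S,Z} by δ(·,0) → {B,C,E,J,Q,Z} and {G,I,R,S}.
Split {B,C,E,J,Q,Z} by δ(·,0) → {B,E,J,Q} and {C,Z}.
Refine {B,E,J,Q} on symbol 1: members go to different blocks, giving {B,E,Q} and {J}.
Refine {G,I,R,S} on symbol 1: members go to different blocks, giving {G,I,R} and {S}.
The partition is now stable with 6 blocks: {F,N} | {B,E,Q} | {G,I,R} | {C,Z} | {J} | {S}.

6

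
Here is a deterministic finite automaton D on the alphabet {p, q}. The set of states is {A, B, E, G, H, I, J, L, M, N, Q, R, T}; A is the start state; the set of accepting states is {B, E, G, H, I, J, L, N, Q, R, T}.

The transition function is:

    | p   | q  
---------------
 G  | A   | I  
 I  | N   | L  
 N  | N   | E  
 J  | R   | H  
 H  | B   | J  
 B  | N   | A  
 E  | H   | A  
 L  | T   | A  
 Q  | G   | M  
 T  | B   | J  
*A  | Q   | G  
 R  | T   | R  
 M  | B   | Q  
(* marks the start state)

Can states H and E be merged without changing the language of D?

No

Initial partition by acceptance: {B,E,G,H,I,J,L,N,Q,R,T} | {A,M}.
On input p, block {B,E,G,H,I,J,L,N,Q,R,T} splits into {B,E,H,I,J,L,N,Q,R,T} and {G}.
On input p, block {B,E,H,I,J,L,N,Q,R,T} splits into {B,E,H,I,J,L,N,R,T} and {Q}.
Refine {B,E,H,I,J,L,N,R,T} on symbol q: members go to different blocks, giving {H,I,J,N,R,T} and {B,E,L}.
Refine {H,I,J,N,R,T} on symbol p: members go to different blocks, giving {I,J,N,R} and {H,T}.
Split {I,J,N,R} by δ(·,p) → {I,J,N} and {R}.
Refine {I,J,N} on symbol p: members go to different blocks, giving {I,N} and {J}.
On input p, block {A,M} splits into {M} and {A}.
Split {B,E,L} by δ(·,p) → {E,L} and {B}.
Stable partition: {I,N} | {M} | {G} | {Q} | {E,L} | {H,T} | {R} | {J} | {A} | {B} — 10 equivalence classes.
H and E end up in different blocks, so they are distinguishable. For instance, the string 'q' is accepted from only H.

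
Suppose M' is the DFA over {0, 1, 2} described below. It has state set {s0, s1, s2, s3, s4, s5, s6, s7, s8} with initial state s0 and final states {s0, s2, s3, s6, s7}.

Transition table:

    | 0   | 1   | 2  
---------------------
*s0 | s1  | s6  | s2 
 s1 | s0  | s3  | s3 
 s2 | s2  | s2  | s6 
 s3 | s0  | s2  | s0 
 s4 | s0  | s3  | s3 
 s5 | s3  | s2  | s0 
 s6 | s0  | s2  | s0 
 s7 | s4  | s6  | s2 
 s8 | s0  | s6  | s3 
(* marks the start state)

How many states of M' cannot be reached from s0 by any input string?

4

Starting at s0 and following transitions, the reachable set is {s0, s1, s2, s3, s6}. That leaves s4, s5, s7, s8 unreachable — 4 in total.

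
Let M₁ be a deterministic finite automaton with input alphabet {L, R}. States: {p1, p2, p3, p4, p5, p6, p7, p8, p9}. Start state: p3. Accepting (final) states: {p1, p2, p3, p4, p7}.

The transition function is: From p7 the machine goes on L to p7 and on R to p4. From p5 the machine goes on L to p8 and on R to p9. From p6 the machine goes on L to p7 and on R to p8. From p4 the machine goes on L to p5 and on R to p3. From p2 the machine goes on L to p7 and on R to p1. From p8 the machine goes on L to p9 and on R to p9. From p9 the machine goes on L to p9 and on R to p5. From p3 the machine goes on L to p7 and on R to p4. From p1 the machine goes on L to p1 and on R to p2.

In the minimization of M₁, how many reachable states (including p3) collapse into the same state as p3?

Reachable states from the start: {p3,p4,p5,p7,p8,p9}. Unreachable: {p1,p2,p6} — drop them.
Start with accepting vs non-accepting: {p3,p4,p7} | {p5,p8,p9}.
Split {p3,p4,p7} by δ(·,L) → {p3,p7} and {p4}.
No further refinement is possible. Final partition (3 blocks): {p3,p7} | {p5,p8,p9} | {p4}.
The equivalence class containing p3 is {p3,p7}, of size 2.

2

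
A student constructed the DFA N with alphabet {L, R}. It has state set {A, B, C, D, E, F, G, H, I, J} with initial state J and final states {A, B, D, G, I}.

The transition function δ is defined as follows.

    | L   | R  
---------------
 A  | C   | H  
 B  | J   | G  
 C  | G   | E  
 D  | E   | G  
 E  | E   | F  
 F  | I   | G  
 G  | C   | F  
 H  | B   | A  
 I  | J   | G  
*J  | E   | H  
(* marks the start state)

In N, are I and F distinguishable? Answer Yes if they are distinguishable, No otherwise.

Yes

States {D} cannot be reached from the start state, so discard them.
P0 = {A,B,G,I} | {C,E,F,H,J}.
Split {A,B,G,I} by δ(·,R) → {A,G} and {B,I}.
On input L, block {C,E,F,H,J} splits into {E,J} and {F,H} and {C}.
No further refinement is possible. Final partition (5 blocks): {A,G} | {E,J} | {B,I} | {F,H} | {C}.
I and F end up in different blocks, so they are distinguishable. For instance, the string 'ε' is accepted from only I.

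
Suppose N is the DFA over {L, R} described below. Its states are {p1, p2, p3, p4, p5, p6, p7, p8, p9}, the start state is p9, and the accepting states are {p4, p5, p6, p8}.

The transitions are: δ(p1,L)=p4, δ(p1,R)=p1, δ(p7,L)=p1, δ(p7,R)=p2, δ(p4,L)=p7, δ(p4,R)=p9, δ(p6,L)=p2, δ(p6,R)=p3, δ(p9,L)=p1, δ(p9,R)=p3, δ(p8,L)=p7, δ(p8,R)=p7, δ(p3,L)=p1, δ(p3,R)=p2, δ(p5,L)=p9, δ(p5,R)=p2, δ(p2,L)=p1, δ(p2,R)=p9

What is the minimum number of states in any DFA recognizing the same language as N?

3

First remove the unreachable states {p5,p6,p8}; 6 states remain.
Initial partition by acceptance: {p4} | {p1,p2,p3,p7,p9}.
Refine {p1,p2,p3,p7,p9} on symbol L: members go to different blocks, giving {p2,p3,p7,p9} and {p1}.
Stable partition: {p4} | {p2,p3,p7,p9} | {p1} — 3 equivalence classes.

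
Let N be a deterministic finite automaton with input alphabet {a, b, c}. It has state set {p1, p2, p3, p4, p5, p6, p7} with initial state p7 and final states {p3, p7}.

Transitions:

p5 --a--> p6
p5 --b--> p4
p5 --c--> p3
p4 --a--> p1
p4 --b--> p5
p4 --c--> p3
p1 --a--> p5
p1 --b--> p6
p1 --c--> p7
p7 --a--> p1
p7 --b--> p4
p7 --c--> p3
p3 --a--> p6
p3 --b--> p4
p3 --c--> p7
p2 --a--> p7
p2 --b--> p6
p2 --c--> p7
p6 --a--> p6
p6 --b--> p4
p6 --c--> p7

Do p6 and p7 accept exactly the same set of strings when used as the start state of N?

States {p2} cannot be reached from the start state, so discard them.
Start with accepting vs non-accepting: {p3,p7} | {p1,p4,p5,p6}.
No further refinement is possible. Final partition (2 blocks): {p3,p7} | {p1,p4,p5,p6}.
p6 and p7 end up in different blocks, so they are distinguishable. For instance, the string 'ε' is accepted from only p7.

No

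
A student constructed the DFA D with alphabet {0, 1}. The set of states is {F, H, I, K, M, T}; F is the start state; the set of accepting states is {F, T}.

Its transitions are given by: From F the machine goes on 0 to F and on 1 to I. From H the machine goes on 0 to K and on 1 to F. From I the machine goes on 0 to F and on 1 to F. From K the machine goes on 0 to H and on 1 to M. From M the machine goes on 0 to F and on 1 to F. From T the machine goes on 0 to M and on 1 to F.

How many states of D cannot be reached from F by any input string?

4

Starting at F and following transitions, the reachable set is {F, I}. That leaves H, K, M, T unreachable — 4 in total.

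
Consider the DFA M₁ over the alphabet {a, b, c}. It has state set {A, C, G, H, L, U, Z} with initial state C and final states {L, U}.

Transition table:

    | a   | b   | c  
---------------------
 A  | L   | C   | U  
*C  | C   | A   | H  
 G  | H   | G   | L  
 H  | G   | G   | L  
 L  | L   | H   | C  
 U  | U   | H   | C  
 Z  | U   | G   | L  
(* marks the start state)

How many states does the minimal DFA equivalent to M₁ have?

4

First remove the unreachable states {Z}; 6 states remain.
Start with accepting vs non-accepting: {L,U} | {A,C,G,H}.
Refine {A,C,G,H} on symbol a: members go to different blocks, giving {C,G,H} and {A}.
Split {C,G,H} by δ(·,b) → {G,H} and {C}.
Stable partition: {L,U} | {G,H} | {A} | {C} — 4 equivalence classes.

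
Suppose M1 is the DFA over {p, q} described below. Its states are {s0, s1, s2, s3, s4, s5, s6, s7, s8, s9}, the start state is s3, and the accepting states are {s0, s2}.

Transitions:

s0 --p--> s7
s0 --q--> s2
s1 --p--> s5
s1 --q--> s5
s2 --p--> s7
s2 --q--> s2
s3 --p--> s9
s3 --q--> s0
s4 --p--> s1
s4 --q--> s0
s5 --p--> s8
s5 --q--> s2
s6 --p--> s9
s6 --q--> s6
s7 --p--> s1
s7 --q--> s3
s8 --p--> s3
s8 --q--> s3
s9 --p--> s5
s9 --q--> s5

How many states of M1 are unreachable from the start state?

2

BFS from s3 reaches {s0, s1, s2, s3, s5, s7, s8, s9}; the 2 state(s) s4, s6 are never visited.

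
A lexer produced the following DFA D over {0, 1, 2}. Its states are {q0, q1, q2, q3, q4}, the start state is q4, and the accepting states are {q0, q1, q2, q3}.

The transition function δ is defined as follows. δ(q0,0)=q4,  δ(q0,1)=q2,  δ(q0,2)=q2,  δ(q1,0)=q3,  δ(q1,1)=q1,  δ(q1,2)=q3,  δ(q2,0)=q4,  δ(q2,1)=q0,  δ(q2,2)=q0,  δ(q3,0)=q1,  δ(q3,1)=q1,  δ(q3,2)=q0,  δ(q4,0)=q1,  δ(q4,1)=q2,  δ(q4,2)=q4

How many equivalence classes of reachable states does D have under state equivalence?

Every state is reachable, so we keep all 5.
Initial partition by acceptance: {q0,q1,q2,q3} | {q4}.
Refine {q0,q1,q2,q3} on symbol 0: members go to different blocks, giving {q0,q2} and {q1,q3}.
Split {q1,q3} by δ(·,2) → {q1} and {q3}.
Stable partition: {q0,q2} | {q4} | {q1} | {q3} — 4 equivalence classes.

4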